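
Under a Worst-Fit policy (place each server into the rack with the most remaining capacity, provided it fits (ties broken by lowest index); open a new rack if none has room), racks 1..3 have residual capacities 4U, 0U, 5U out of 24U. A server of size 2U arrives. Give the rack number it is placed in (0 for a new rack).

3

Racks with room: rack 1 (4U), rack 3 (5U).
Most room is rack 3 with 5U free.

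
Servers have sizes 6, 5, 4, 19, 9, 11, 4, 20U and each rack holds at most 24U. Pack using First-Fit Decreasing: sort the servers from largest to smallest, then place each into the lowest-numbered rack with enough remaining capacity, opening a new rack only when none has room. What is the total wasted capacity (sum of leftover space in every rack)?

18

Sorted descending: 20, 19, 11, 9, 6, 5, 4, 4.
20U → rack 1 (remaining 4U)
19U → rack 2 (remaining 5U)
11U → rack 3 (remaining 13U)
9U → rack 3 (remaining 4U)
6U → rack 4 (remaining 18U)
5U → rack 2 (remaining 0U)
4U → rack 1 (remaining 0U)
4U → rack 3 (remaining 0U)
4 racks × 24U = 96U; used 78U; unused 18U.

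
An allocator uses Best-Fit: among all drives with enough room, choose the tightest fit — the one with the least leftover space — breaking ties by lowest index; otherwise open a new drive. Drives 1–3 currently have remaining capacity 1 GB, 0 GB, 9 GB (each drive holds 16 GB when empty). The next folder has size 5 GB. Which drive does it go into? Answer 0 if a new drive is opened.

Drives with room: drive 3 (9 GB).
Tightest fit is drive 3 with 9 GB free.

3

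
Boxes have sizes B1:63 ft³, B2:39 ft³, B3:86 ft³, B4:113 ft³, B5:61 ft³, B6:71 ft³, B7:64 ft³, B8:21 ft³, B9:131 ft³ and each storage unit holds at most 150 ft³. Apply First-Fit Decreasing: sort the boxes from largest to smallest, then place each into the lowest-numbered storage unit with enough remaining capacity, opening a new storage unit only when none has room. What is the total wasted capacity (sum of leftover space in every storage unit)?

Sorted descending: 131, 113, 86, 71, 64, 63, 61, 39, 21.
storage unit 1: place 131 ft³, 19 ft³ left
storage unit 2: place 113 ft³, 37 ft³ left
storage unit 3: place 86 ft³, 64 ft³ left
storage unit 4: place 71 ft³, 79 ft³ left
storage unit 3: place 64 ft³, 0 ft³ left
storage unit 4: place 63 ft³, 16 ft³ left
storage unit 5: place 61 ft³, 89 ft³ left
storage unit 5: place 39 ft³, 50 ft³ left
storage unit 2: place 21 ft³, 16 ft³ left
5 storage units × 150 ft³ = 750 ft³; used 649 ft³; unused 101 ft³.

101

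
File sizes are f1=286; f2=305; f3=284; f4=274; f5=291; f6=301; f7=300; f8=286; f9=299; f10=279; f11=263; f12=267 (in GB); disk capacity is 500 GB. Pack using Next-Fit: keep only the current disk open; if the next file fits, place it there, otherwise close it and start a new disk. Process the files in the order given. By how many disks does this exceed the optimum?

0

Next-Fit: [286] [305] [284] [274] [291] [301] [300] [286] [299] [279] [263] [267] → 12 disks.
12 files exceed 250 GB (half the capacity), and no two of those can share a disk, so at least 12 disks are needed.
So 12 is already optimal.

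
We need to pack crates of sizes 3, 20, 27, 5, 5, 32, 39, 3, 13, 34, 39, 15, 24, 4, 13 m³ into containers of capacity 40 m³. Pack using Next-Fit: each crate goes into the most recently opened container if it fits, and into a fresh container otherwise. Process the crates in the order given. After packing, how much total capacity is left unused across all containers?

84

Put 3 m³ in container 1; 37 m³ remain.
Put 20 m³ in container 1; 17 m³ remain.
Put 27 m³ in container 2; 13 m³ remain.
Put 5 m³ in container 2; 8 m³ remain.
Put 5 m³ in container 2; 3 m³ remain.
Put 32 m³ in container 3; 8 m³ remain.
Put 39 m³ in container 4; 1 m³ remain.
Put 3 m³ in container 5; 37 m³ remain.
Put 13 m³ in container 5; 24 m³ remain.
Put 34 m³ in container 6; 6 m³ remain.
Put 39 m³ in container 7; 1 m³ remain.
Put 15 m³ in container 8; 25 m³ remain.
Put 24 m³ in container 8; 1 m³ remain.
Put 4 m³ in container 9; 36 m³ remain.
Put 13 m³ in container 9; 23 m³ remain.
9 containers × 40 m³ = 360 m³; used 276 m³; unused 84 m³.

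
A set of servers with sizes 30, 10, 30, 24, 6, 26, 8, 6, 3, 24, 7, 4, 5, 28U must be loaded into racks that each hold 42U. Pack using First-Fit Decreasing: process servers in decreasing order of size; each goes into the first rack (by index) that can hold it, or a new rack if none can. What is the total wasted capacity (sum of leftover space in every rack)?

41

Sorted descending: 30, 30, 28, 26, 24, 24, 10, 8, 7, 6, 6, 5, 4, 3.
rack 1: place 30U, 12U left
rack 2: place 30U, 12U left
rack 3: place 28U, 14U left
rack 4: place 26U, 16U left
rack 5: place 24U, 18U left
rack 6: place 24U, 18U left
rack 1: place 10U, 2U left
rack 2: place 8U, 4U left
rack 3: place 7U, 7U left
rack 3: place 6U, 1U left
rack 4: place 6U, 10U left
rack 4: place 5U, 5U left
rack 2: place 4U, 0U left
rack 4: place 3U, 2U left
6 racks × 42U = 252U; used 211U; unused 41U.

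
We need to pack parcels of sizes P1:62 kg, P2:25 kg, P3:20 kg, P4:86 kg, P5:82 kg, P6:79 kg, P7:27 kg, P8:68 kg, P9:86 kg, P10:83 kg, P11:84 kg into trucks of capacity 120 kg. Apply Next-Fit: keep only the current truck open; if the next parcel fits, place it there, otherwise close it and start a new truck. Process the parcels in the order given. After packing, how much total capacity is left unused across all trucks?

258

truck 1: place P1 (62 kg), 58 kg left
truck 1: place P2 (25 kg), 33 kg left
truck 1: place P3 (20 kg), 13 kg left
truck 2: place P4 (86 kg), 34 kg left
truck 3: place P5 (82 kg), 38 kg left
truck 4: place P6 (79 kg), 41 kg left
truck 4: place P7 (27 kg), 14 kg left
truck 5: place P8 (68 kg), 52 kg left
truck 6: place P9 (86 kg), 34 kg left
truck 7: place P10 (83 kg), 37 kg left
truck 8: place P11 (84 kg), 36 kg left
8 trucks × 120 kg = 960 kg; used 702 kg; unused 258 kg.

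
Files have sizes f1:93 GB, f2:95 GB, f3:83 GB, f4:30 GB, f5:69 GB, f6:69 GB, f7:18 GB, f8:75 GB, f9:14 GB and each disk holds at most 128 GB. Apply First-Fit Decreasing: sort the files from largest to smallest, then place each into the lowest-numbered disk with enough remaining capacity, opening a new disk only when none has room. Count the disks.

Sorted descending: 95, 93, 83, 75, 69, 69, 30, 18, 14.
disk 1: place 95 GB, 33 GB left
disk 2: place 93 GB, 35 GB left
disk 3: place 83 GB, 45 GB left
disk 4: place 75 GB, 53 GB left
disk 5: place 69 GB, 59 GB left
disk 6: place 69 GB, 59 GB left
disk 1: place 30 GB, 3 GB left
disk 2: place 18 GB, 17 GB left
disk 2: place 14 GB, 3 GB left

6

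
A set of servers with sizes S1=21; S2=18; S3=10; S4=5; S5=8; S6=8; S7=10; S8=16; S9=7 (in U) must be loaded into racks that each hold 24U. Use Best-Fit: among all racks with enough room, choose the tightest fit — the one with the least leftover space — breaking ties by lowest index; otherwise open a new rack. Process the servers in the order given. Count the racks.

S1 (21U) → rack 1 (remaining 3U)
S2 (18U) → rack 2 (remaining 6U)
S3 (10U) → rack 3 (remaining 14U)
S4 (5U) → rack 2 (remaining 1U)
S5 (8U) → rack 3 (remaining 6U)
S6 (8U) → rack 4 (remaining 16U)
S7 (10U) → rack 4 (remaining 6U)
S8 (16U) → rack 5 (remaining 8U)
S9 (7U) → rack 5 (remaining 1U)
Final racks: [21] [18,5] [10,8] [8,10] [16,7].

5 racks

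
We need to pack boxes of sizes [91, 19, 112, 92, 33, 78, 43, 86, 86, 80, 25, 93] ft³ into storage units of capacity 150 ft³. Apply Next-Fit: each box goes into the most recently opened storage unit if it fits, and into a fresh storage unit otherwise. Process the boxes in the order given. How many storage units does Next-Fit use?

91 ft³ → storage unit 1 (remaining 59 ft³)
19 ft³ → storage unit 1 (remaining 40 ft³)
112 ft³ → storage unit 2 (remaining 38 ft³)
92 ft³ → storage unit 3 (remaining 58 ft³)
33 ft³ → storage unit 3 (remaining 25 ft³)
78 ft³ → storage unit 4 (remaining 72 ft³)
43 ft³ → storage unit 4 (remaining 29 ft³)
86 ft³ → storage unit 5 (remaining 64 ft³)
86 ft³ → storage unit 6 (remaining 64 ft³)
80 ft³ → storage unit 7 (remaining 70 ft³)
25 ft³ → storage unit 7 (remaining 45 ft³)
93 ft³ → storage unit 8 (remaining 57 ft³)

8 storage units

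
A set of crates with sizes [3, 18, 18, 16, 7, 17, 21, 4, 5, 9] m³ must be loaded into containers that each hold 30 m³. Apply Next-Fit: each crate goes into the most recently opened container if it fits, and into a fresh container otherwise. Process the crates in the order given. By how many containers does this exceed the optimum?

1

Next-Fit: [3,18] [18] [16,7] [17] [21,4,5] [9] → 6 containers.
5 crates exceed 15 m³ (half the capacity), and no two of those can share a container, so at least 5 containers are needed.
An optimal packing achieves that bound: [21,9] [18,7,5] [18,4,3] [17] [16] → 5 containers.
Excess: 6 − 5 = 1.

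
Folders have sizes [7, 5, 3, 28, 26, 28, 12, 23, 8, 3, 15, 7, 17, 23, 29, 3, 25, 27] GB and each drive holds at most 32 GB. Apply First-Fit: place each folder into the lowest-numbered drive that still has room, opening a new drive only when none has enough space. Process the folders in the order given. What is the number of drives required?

11 drives

7 GB → drive 1 (remaining 25 GB)
5 GB → drive 1 (remaining 20 GB)
3 GB → drive 1 (remaining 17 GB)
28 GB → drive 2 (remaining 4 GB)
26 GB → drive 3 (remaining 6 GB)
28 GB → drive 4 (remaining 4 GB)
12 GB → drive 1 (remaining 5 GB)
23 GB → drive 5 (remaining 9 GB)
8 GB → drive 5 (remaining 1 GB)
3 GB → drive 1 (remaining 2 GB)
15 GB → drive 6 (remaining 17 GB)
7 GB → drive 6 (remaining 10 GB)
17 GB → drive 7 (remaining 15 GB)
23 GB → drive 8 (remaining 9 GB)
29 GB → drive 9 (remaining 3 GB)
3 GB → drive 2 (remaining 1 GB)
25 GB → drive 10 (remaining 7 GB)
27 GB → drive 11 (remaining 5 GB)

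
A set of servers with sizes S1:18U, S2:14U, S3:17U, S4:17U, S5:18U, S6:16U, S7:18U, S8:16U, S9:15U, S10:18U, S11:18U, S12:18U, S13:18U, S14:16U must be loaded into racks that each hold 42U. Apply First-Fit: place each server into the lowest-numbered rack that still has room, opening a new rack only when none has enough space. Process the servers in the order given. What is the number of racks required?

7

Put S1 (18U) in rack 1; 24U remain.
Put S2 (14U) in rack 1; 10U remain.
Put S3 (17U) in rack 2; 25U remain.
Put S4 (17U) in rack 2; 8U remain.
Put S5 (18U) in rack 3; 24U remain.
Put S6 (16U) in rack 3; 8U remain.
Put S7 (18U) in rack 4; 24U remain.
Put S8 (16U) in rack 4; 8U remain.
Put S9 (15U) in rack 5; 27U remain.
Put S10 (18U) in rack 5; 9U remain.
Put S11 (18U) in rack 6; 24U remain.
Put S12 (18U) in rack 6; 6U remain.
Put S13 (18U) in rack 7; 24U remain.
Put S14 (16U) in rack 7; 8U remain.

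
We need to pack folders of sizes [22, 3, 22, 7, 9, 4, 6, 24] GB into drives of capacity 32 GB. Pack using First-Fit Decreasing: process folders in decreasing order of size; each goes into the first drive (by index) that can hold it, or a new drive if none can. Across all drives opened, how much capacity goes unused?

Sorted descending: 24, 22, 22, 9, 7, 6, 4, 3.
24 GB → drive 1 (remaining 8 GB)
22 GB → drive 2 (remaining 10 GB)
22 GB → drive 3 (remaining 10 GB)
9 GB → drive 2 (remaining 1 GB)
7 GB → drive 1 (remaining 1 GB)
6 GB → drive 3 (remaining 4 GB)
4 GB → drive 3 (remaining 0 GB)
3 GB → drive 4 (remaining 29 GB)
4 drives × 32 GB = 128 GB; used 97 GB; unused 31 GB.

31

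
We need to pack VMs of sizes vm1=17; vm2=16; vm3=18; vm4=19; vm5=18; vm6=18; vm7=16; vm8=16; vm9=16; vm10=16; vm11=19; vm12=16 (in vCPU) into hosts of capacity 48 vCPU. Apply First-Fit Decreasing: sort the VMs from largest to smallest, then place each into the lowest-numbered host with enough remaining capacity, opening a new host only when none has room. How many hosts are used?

5 hosts

Sorted descending: 19, 19, 18, 18, 18, 17, 16, 16, 16, 16, 16, 16.
19 vCPU → host 1 (remaining 29 vCPU)
19 vCPU → host 1 (remaining 10 vCPU)
18 vCPU → host 2 (remaining 30 vCPU)
18 vCPU → host 2 (remaining 12 vCPU)
18 vCPU → host 3 (remaining 30 vCPU)
17 vCPU → host 3 (remaining 13 vCPU)
16 vCPU → host 4 (remaining 32 vCPU)
16 vCPU → host 4 (remaining 16 vCPU)
16 vCPU → host 4 (remaining 0 vCPU)
16 vCPU → host 5 (remaining 32 vCPU)
16 vCPU → host 5 (remaining 16 vCPU)
16 vCPU → host 5 (remaining 0 vCPU)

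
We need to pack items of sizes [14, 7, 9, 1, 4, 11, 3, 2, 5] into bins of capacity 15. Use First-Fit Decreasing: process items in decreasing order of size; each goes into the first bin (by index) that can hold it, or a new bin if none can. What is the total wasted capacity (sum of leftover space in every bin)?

4

Sorted descending: 14, 11, 9, 7, 5, 4, 3, 2, 1.
14 → bin 1 (remaining 1)
11 → bin 2 (remaining 4)
9 → bin 3 (remaining 6)
7 → bin 4 (remaining 8)
5 → bin 3 (remaining 1)
4 → bin 2 (remaining 0)
3 → bin 4 (remaining 5)
2 → bin 4 (remaining 3)
1 → bin 1 (remaining 0)
4 bins × 15 = 60; used 56; unused 4.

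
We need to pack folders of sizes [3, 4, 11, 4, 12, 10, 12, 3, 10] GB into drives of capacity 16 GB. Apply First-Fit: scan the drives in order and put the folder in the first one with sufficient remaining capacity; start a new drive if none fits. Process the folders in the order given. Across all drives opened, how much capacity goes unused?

27

drive 1: place 3 GB, 13 GB left
drive 1: place 4 GB, 9 GB left
drive 2: place 11 GB, 5 GB left
drive 1: place 4 GB, 5 GB left
drive 3: place 12 GB, 4 GB left
drive 4: place 10 GB, 6 GB left
drive 5: place 12 GB, 4 GB left
drive 1: place 3 GB, 2 GB left
drive 6: place 10 GB, 6 GB left
6 drives × 16 GB = 96 GB; used 69 GB; unused 27 GB.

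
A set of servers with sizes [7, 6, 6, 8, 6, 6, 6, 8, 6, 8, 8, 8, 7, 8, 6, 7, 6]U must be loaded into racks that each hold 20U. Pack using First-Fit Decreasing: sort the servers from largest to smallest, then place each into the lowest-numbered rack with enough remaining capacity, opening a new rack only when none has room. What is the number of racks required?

Sorted descending: 8, 8, 8, 8, 8, 8, 7, 7, 7, 6, 6, 6, 6, 6, 6, 6, 6.
Put 8U in rack 1; 12U remain.
Put 8U in rack 1; 4U remain.
Put 8U in rack 2; 12U remain.
Put 8U in rack 2; 4U remain.
Put 8U in rack 3; 12U remain.
Put 8U in rack 3; 4U remain.
Put 7U in rack 4; 13U remain.
Put 7U in rack 4; 6U remain.
Put 7U in rack 5; 13U remain.
Put 6U in rack 4; 0U remain.
Put 6U in rack 5; 7U remain.
Put 6U in rack 5; 1U remain.
Put 6U in rack 6; 14U remain.
Put 6U in rack 6; 8U remain.
Put 6U in rack 6; 2U remain.
Put 6U in rack 7; 14U remain.
Put 6U in rack 7; 8U remain.

7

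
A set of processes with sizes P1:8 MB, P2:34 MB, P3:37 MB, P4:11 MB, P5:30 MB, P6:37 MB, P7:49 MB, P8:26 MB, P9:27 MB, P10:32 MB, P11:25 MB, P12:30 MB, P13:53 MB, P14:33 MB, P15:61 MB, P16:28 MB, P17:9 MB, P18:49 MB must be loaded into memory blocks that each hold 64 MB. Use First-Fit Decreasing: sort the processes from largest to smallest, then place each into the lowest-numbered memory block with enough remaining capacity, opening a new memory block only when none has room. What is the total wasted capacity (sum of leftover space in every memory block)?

Sorted descending: 61, 53, 49, 49, 37, 37, 34, 33, 32, 30, 30, 28, 27, 26, 25, 11, 9, 8.
memory block 1: place 61 MB, 3 MB left
memory block 2: place 53 MB, 11 MB left
memory block 3: place 49 MB, 15 MB left
memory block 4: place 49 MB, 15 MB left
memory block 5: place 37 MB, 27 MB left
memory block 6: place 37 MB, 27 MB left
memory block 7: place 34 MB, 30 MB left
memory block 8: place 33 MB, 31 MB left
memory block 9: place 32 MB, 32 MB left
memory block 7: place 30 MB, 0 MB left
memory block 8: place 30 MB, 1 MB left
memory block 9: place 28 MB, 4 MB left
memory block 5: place 27 MB, 0 MB left
memory block 6: place 26 MB, 1 MB left
memory block 10: place 25 MB, 39 MB left
memory block 2: place 11 MB, 0 MB left
memory block 3: place 9 MB, 6 MB left
memory block 4: place 8 MB, 7 MB left
10 memory blocks × 64 MB = 640 MB; used 579 MB; unused 61 MB.

61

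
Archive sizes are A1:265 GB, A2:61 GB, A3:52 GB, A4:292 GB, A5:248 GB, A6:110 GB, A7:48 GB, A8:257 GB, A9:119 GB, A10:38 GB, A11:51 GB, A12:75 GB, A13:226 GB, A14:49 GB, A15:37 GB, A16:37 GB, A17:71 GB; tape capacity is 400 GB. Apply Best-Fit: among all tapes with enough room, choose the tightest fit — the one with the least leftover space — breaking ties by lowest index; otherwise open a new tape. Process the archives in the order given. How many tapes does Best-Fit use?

A1 (265 GB) → tape 1 (remaining 135 GB)
A2 (61 GB) → tape 1 (remaining 74 GB)
A3 (52 GB) → tape 1 (remaining 22 GB)
A4 (292 GB) → tape 2 (remaining 108 GB)
A5 (248 GB) → tape 3 (remaining 152 GB)
A6 (110 GB) → tape 3 (remaining 42 GB)
A7 (48 GB) → tape 2 (remaining 60 GB)
A8 (257 GB) → tape 4 (remaining 143 GB)
A9 (119 GB) → tape 4 (remaining 24 GB)
A10 (38 GB) → tape 3 (remaining 4 GB)
A11 (51 GB) → tape 2 (remaining 9 GB)
A12 (75 GB) → tape 5 (remaining 325 GB)
A13 (226 GB) → tape 5 (remaining 99 GB)
A14 (49 GB) → tape 5 (remaining 50 GB)
A15 (37 GB) → tape 5 (remaining 13 GB)
A16 (37 GB) → tape 6 (remaining 363 GB)
A17 (71 GB) → tape 6 (remaining 292 GB)
Final tapes: [265,61,52] [292,48,51] [248,110,38] [257,119] [75,226,49,37] [37,71].

6 tapes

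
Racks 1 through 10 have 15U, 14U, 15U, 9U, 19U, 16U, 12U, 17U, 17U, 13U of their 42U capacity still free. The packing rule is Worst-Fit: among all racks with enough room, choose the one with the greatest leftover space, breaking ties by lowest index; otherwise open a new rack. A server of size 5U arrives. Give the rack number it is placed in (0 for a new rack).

5

Racks with room: rack 1 (15U), rack 2 (14U), rack 3 (15U), rack 4 (9U), rack 5 (19U), rack 6 (16U), rack 7 (12U), rack 8 (17U), rack 9 (17U), rack 10 (13U).
Most room is rack 5 with 19U free.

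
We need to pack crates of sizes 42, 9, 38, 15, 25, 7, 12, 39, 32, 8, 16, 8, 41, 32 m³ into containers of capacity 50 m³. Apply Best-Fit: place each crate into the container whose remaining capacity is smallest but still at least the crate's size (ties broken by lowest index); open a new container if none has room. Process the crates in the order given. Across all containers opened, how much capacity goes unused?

Put 42 m³ in container 1; 8 m³ remain.
Put 9 m³ in container 2; 41 m³ remain.
Put 38 m³ in container 2; 3 m³ remain.
Put 15 m³ in container 3; 35 m³ remain.
Put 25 m³ in container 3; 10 m³ remain.
Put 7 m³ in container 1; 1 m³ remain.
Put 12 m³ in container 4; 38 m³ remain.
Put 39 m³ in container 5; 11 m³ remain.
Put 32 m³ in container 4; 6 m³ remain.
Put 8 m³ in container 3; 2 m³ remain.
Put 16 m³ in container 6; 34 m³ remain.
Put 8 m³ in container 5; 3 m³ remain.
Put 41 m³ in container 7; 9 m³ remain.
Put 32 m³ in container 6; 2 m³ remain.
7 containers × 50 m³ = 350 m³; used 324 m³; unused 26 m³.

26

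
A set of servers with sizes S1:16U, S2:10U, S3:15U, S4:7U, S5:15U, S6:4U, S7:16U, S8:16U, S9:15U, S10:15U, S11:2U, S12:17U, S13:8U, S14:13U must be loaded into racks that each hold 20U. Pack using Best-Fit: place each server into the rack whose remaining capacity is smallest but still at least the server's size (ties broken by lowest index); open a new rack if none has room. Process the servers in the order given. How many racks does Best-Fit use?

S1 (16U) → rack 1 (remaining 4U)
S2 (10U) → rack 2 (remaining 10U)
S3 (15U) → rack 3 (remaining 5U)
S4 (7U) → rack 2 (remaining 3U)
S5 (15U) → rack 4 (remaining 5U)
S6 (4U) → rack 1 (remaining 0U)
S7 (16U) → rack 5 (remaining 4U)
S8 (16U) → rack 6 (remaining 4U)
S9 (15U) → rack 7 (remaining 5U)
S10 (15U) → rack 8 (remaining 5U)
S11 (2U) → rack 2 (remaining 1U)
S12 (17U) → rack 9 (remaining 3U)
S13 (8U) → rack 10 (remaining 12U)
S14 (13U) → rack 11 (remaining 7U)

11 racks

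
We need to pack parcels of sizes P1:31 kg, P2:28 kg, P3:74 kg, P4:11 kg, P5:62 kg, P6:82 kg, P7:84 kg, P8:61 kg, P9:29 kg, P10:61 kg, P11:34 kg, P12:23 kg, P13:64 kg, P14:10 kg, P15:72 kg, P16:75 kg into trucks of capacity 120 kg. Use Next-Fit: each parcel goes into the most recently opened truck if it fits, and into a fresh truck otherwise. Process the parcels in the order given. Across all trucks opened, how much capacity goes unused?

truck 1: place P1 (31 kg), 89 kg left
truck 1: place P2 (28 kg), 61 kg left
truck 2: place P3 (74 kg), 46 kg left
truck 2: place P4 (11 kg), 35 kg left
truck 3: place P5 (62 kg), 58 kg left
truck 4: place P6 (82 kg), 38 kg left
truck 5: place P7 (84 kg), 36 kg left
truck 6: place P8 (61 kg), 59 kg left
truck 6: place P9 (29 kg), 30 kg left
truck 7: place P10 (61 kg), 59 kg left
truck 7: place P11 (34 kg), 25 kg left
truck 7: place P12 (23 kg), 2 kg left
truck 8: place P13 (64 kg), 56 kg left
truck 8: place P14 (10 kg), 46 kg left
truck 9: place P15 (72 kg), 48 kg left
truck 10: place P16 (75 kg), 45 kg left
10 trucks × 120 kg = 1200 kg; used 801 kg; unused 399 kg.

399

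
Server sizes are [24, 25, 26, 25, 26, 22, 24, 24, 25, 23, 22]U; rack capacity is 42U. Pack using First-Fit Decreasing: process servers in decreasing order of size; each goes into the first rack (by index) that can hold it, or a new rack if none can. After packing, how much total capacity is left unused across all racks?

Sorted descending: 26, 26, 25, 25, 25, 24, 24, 24, 23, 22, 22.
rack 1: place 26U, 16U left
rack 2: place 26U, 16U left
rack 3: place 25U, 17U left
rack 4: place 25U, 17U left
rack 5: place 25U, 17U left
rack 6: place 24U, 18U left
rack 7: place 24U, 18U left
rack 8: place 24U, 18U left
rack 9: place 23U, 19U left
rack 10: place 22U, 20U left
rack 11: place 22U, 20U left
11 racks × 42U = 462U; used 266U; unused 196U.

196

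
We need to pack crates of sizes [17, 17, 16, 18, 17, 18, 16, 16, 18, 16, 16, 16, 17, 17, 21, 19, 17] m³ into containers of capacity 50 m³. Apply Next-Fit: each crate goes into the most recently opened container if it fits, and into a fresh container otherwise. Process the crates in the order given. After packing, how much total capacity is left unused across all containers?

container 1: place 17 m³, 33 m³ left
container 1: place 17 m³, 16 m³ left
container 1: place 16 m³, 0 m³ left
container 2: place 18 m³, 32 m³ left
container 2: place 17 m³, 15 m³ left
container 3: place 18 m³, 32 m³ left
container 3: place 16 m³, 16 m³ left
container 3: place 16 m³, 0 m³ left
container 4: place 18 m³, 32 m³ left
container 4: place 16 m³, 16 m³ left
container 4: place 16 m³, 0 m³ left
container 5: place 16 m³, 34 m³ left
container 5: place 17 m³, 17 m³ left
container 5: place 17 m³, 0 m³ left
container 6: place 21 m³, 29 m³ left
container 6: place 19 m³, 10 m³ left
container 7: place 17 m³, 33 m³ left
7 containers × 50 m³ = 350 m³; used 292 m³; unused 58 m³.

58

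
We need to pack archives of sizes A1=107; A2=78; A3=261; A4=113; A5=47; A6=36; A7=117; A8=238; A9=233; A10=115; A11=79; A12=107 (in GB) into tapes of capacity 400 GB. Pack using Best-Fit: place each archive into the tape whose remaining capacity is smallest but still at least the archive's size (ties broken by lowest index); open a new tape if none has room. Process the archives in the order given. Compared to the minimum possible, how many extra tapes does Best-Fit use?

1

Best-Fit: [107,78,47,36,117] [261,113] [238,115] [233,79] [107] → 5 tapes.
Total size 1531 GB; any packing needs at least ⌈1531/400⌉ = 4 tapes.
An optimal packing achieves that bound: [261,117] [238,115,47] [233,113,36] [107,107,79,78] → 4 tapes.
Excess: 5 − 4 = 1.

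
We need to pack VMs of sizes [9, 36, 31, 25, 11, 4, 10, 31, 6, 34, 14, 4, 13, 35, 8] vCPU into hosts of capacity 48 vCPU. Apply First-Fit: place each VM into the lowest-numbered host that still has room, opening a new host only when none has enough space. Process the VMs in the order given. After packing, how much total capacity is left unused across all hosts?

17

9 vCPU → host 1 (remaining 39 vCPU)
36 vCPU → host 1 (remaining 3 vCPU)
31 vCPU → host 2 (remaining 17 vCPU)
25 vCPU → host 3 (remaining 23 vCPU)
11 vCPU → host 2 (remaining 6 vCPU)
4 vCPU → host 2 (remaining 2 vCPU)
10 vCPU → host 3 (remaining 13 vCPU)
31 vCPU → host 4 (remaining 17 vCPU)
6 vCPU → host 3 (remaining 7 vCPU)
34 vCPU → host 5 (remaining 14 vCPU)
14 vCPU → host 4 (remaining 3 vCPU)
4 vCPU → host 3 (remaining 3 vCPU)
13 vCPU → host 5 (remaining 1 vCPU)
35 vCPU → host 6 (remaining 13 vCPU)
8 vCPU → host 6 (remaining 5 vCPU)
6 hosts × 48 vCPU = 288 vCPU; used 271 vCPU; unused 17 vCPU.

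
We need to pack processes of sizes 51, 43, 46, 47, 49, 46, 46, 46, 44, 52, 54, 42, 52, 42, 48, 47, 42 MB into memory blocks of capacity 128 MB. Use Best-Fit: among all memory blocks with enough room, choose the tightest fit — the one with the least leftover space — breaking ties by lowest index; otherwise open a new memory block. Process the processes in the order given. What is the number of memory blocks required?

9

51 MB → memory block 1 (remaining 77 MB)
43 MB → memory block 1 (remaining 34 MB)
46 MB → memory block 2 (remaining 82 MB)
47 MB → memory block 2 (remaining 35 MB)
49 MB → memory block 3 (remaining 79 MB)
46 MB → memory block 3 (remaining 33 MB)
46 MB → memory block 4 (remaining 82 MB)
46 MB → memory block 4 (remaining 36 MB)
44 MB → memory block 5 (remaining 84 MB)
52 MB → memory block 5 (remaining 32 MB)
54 MB → memory block 6 (remaining 74 MB)
42 MB → memory block 6 (remaining 32 MB)
52 MB → memory block 7 (remaining 76 MB)
42 MB → memory block 7 (remaining 34 MB)
48 MB → memory block 8 (remaining 80 MB)
47 MB → memory block 8 (remaining 33 MB)
42 MB → memory block 9 (remaining 86 MB)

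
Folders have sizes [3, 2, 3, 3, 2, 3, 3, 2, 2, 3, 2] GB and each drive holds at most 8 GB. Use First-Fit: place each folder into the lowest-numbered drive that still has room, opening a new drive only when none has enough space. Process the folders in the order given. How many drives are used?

3 GB → drive 1 (remaining 5 GB)
2 GB → drive 1 (remaining 3 GB)
3 GB → drive 1 (remaining 0 GB)
3 GB → drive 2 (remaining 5 GB)
2 GB → drive 2 (remaining 3 GB)
3 GB → drive 2 (remaining 0 GB)
3 GB → drive 3 (remaining 5 GB)
2 GB → drive 3 (remaining 3 GB)
2 GB → drive 3 (remaining 1 GB)
3 GB → drive 4 (remaining 5 GB)
2 GB → drive 4 (remaining 3 GB)
Final drives: [3,2,3] [3,2,3] [3,2,2] [3,2].

4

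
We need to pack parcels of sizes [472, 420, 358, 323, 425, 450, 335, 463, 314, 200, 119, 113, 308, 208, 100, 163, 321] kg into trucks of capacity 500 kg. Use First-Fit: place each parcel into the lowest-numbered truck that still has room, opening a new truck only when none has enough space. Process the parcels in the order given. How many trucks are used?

12

472 kg → truck 1 (remaining 28 kg)
420 kg → truck 2 (remaining 80 kg)
358 kg → truck 3 (remaining 142 kg)
323 kg → truck 4 (remaining 177 kg)
425 kg → truck 5 (remaining 75 kg)
450 kg → truck 6 (remaining 50 kg)
335 kg → truck 7 (remaining 165 kg)
463 kg → truck 8 (remaining 37 kg)
314 kg → truck 9 (remaining 186 kg)
200 kg → truck 10 (remaining 300 kg)
119 kg → truck 3 (remaining 23 kg)
113 kg → truck 4 (remaining 64 kg)
308 kg → truck 11 (remaining 192 kg)
208 kg → truck 10 (remaining 92 kg)
100 kg → truck 7 (remaining 65 kg)
163 kg → truck 9 (remaining 23 kg)
321 kg → truck 12 (remaining 179 kg)
Final trucks: [472] [420] [358,119] [323,113] [425] [450] [335,100] [463] [314,163] [200,208] [308] [321].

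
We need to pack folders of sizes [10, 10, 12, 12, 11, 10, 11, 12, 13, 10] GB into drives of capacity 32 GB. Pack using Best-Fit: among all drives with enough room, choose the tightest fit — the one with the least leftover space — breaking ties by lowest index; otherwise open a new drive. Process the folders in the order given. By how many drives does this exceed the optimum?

0

Best-Fit: [10,10,12] [12,11] [10,11,10] [12,13] → 4 drives.
Total size 111 GB; any packing needs at least ⌈111/32⌉ = 4 drives.
So 4 is already optimal.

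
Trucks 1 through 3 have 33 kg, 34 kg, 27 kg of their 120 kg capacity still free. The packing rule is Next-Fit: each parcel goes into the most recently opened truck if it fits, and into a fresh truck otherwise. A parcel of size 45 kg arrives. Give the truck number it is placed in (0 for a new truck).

Next-Fit only looks at truck 3, which has 27 kg free.
45 kg does not fit, so a new truck is opened.

0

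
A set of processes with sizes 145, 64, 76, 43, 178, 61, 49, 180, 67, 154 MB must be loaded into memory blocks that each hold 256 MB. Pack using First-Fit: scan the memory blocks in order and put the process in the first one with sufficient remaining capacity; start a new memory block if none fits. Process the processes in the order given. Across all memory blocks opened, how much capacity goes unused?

263

Put 145 MB in memory block 1; 111 MB remain.
Put 64 MB in memory block 1; 47 MB remain.
Put 76 MB in memory block 2; 180 MB remain.
Put 43 MB in memory block 1; 4 MB remain.
Put 178 MB in memory block 2; 2 MB remain.
Put 61 MB in memory block 3; 195 MB remain.
Put 49 MB in memory block 3; 146 MB remain.
Put 180 MB in memory block 4; 76 MB remain.
Put 67 MB in memory block 3; 79 MB remain.
Put 154 MB in memory block 5; 102 MB remain.
5 memory blocks × 256 MB = 1280 MB; used 1017 MB; unused 263 MB.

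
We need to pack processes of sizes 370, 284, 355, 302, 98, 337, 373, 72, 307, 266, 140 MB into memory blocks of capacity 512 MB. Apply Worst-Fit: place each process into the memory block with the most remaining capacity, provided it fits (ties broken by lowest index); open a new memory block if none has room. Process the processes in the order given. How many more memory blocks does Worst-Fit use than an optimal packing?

Worst-Fit: [370] [284,98] [355] [302,72] [337] [373] [307] [266,140] → 8 memory blocks.
8 processes exceed 256 MB (half the capacity), and no two of those can share a memory block, so at least 8 memory blocks are needed.
So 8 is already optimal.

0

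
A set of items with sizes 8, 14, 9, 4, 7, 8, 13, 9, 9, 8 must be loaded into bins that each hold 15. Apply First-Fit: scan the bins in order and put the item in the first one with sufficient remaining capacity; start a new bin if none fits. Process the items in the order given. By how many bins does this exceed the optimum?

0

First-Fit: [8,4] [14] [9] [7,8] [13] [9] [9] [8] → 8 bins.
8 items exceed 7.5 (half the capacity), and no two of those can share a bin, so at least 8 bins are needed.
So 8 is already optimal.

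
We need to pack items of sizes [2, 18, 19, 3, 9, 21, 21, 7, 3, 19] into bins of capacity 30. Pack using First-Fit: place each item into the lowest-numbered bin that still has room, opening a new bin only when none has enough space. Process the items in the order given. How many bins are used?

5

2 → bin 1 (remaining 28)
18 → bin 1 (remaining 10)
19 → bin 2 (remaining 11)
3 → bin 1 (remaining 7)
9 → bin 2 (remaining 2)
21 → bin 3 (remaining 9)
21 → bin 4 (remaining 9)
7 → bin 1 (remaining 0)
3 → bin 3 (remaining 6)
19 → bin 5 (remaining 11)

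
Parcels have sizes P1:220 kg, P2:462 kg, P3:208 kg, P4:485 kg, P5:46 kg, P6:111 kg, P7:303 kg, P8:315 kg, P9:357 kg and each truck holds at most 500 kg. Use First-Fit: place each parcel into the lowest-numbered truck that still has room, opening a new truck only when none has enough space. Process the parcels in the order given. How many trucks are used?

6

P1 (220 kg) → truck 1 (remaining 280 kg)
P2 (462 kg) → truck 2 (remaining 38 kg)
P3 (208 kg) → truck 1 (remaining 72 kg)
P4 (485 kg) → truck 3 (remaining 15 kg)
P5 (46 kg) → truck 1 (remaining 26 kg)
P6 (111 kg) → truck 4 (remaining 389 kg)
P7 (303 kg) → truck 4 (remaining 86 kg)
P8 (315 kg) → truck 5 (remaining 185 kg)
P9 (357 kg) → truck 6 (remaining 143 kg)
Final trucks: [220,208,46] [462] [485] [111,303] [315] [357].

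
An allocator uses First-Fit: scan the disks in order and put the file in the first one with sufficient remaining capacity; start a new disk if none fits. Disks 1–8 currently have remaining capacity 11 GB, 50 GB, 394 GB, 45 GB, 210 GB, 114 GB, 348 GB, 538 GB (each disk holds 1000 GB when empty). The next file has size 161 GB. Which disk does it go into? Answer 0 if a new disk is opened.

Disks with room: disk 3 (394 GB), disk 5 (210 GB), disk 7 (348 GB), disk 8 (538 GB).
The first with room is disk 3.

3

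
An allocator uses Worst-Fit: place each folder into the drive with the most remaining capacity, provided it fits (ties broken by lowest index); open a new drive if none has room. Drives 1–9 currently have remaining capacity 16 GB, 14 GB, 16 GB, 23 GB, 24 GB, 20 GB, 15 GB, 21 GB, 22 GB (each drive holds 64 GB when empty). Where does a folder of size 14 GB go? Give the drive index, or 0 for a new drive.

5

Drives with room: drive 1 (16 GB), drive 2 (14 GB), drive 3 (16 GB), drive 4 (23 GB), drive 5 (24 GB), drive 6 (20 GB), drive 7 (15 GB), drive 8 (21 GB), drive 9 (22 GB).
Most room is drive 5 with 24 GB free.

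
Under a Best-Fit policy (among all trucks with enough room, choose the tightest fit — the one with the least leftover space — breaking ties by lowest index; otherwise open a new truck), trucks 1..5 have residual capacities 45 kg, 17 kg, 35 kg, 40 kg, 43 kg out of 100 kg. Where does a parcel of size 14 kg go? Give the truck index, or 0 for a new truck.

Trucks with room: truck 1 (45 kg), truck 2 (17 kg), truck 3 (35 kg), truck 4 (40 kg), truck 5 (43 kg).
Tightest fit is truck 2 with 17 kg free.

2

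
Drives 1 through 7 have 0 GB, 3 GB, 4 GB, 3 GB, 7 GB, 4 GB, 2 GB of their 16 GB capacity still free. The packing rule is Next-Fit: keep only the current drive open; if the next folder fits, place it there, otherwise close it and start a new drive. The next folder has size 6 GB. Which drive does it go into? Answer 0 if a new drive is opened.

Next-Fit only looks at drive 7, which has 2 GB free.
6 GB does not fit, so a new drive is opened.

0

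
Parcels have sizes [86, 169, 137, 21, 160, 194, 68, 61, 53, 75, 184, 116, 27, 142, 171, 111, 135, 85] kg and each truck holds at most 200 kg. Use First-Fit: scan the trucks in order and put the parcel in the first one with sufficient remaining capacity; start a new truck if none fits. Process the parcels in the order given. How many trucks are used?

12

86 kg → truck 1 (remaining 114 kg)
169 kg → truck 2 (remaining 31 kg)
137 kg → truck 3 (remaining 63 kg)
21 kg → truck 1 (remaining 93 kg)
160 kg → truck 4 (remaining 40 kg)
194 kg → truck 5 (remaining 6 kg)
68 kg → truck 1 (remaining 25 kg)
61 kg → truck 3 (remaining 2 kg)
53 kg → truck 6 (remaining 147 kg)
75 kg → truck 6 (remaining 72 kg)
184 kg → truck 7 (remaining 16 kg)
116 kg → truck 8 (remaining 84 kg)
27 kg → truck 2 (remaining 4 kg)
142 kg → truck 9 (remaining 58 kg)
171 kg → truck 10 (remaining 29 kg)
111 kg → truck 11 (remaining 89 kg)
135 kg → truck 12 (remaining 65 kg)
85 kg → truck 11 (remaining 4 kg)
Final trucks: [86,21,68] [169,27] [137,61] [160] [194] [53,75] [184] [116] [142] [171] [111,85] [135].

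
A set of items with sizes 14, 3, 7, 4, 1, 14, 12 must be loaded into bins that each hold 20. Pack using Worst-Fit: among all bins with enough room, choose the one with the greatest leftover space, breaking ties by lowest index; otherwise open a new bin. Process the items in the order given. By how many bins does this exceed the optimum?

1

Worst-Fit: [14,3] [7,4,1] [14] [12] → 4 bins.
Total size 55; any packing needs at least ⌈55/20⌉ = 3 bins.
An optimal packing achieves that bound: [14,4,1] [14,3] [12,7] → 3 bins.
Excess: 4 − 3 = 1.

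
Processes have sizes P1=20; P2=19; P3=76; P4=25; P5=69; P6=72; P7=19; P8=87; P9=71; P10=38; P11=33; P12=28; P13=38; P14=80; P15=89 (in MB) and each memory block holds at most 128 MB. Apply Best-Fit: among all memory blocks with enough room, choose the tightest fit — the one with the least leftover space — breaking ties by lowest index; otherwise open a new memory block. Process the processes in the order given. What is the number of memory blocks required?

P1 (20 MB) → memory block 1 (remaining 108 MB)
P2 (19 MB) → memory block 1 (remaining 89 MB)
P3 (76 MB) → memory block 1 (remaining 13 MB)
P4 (25 MB) → memory block 2 (remaining 103 MB)
P5 (69 MB) → memory block 2 (remaining 34 MB)
P6 (72 MB) → memory block 3 (remaining 56 MB)
P7 (19 MB) → memory block 2 (remaining 15 MB)
P8 (87 MB) → memory block 4 (remaining 41 MB)
P9 (71 MB) → memory block 5 (remaining 57 MB)
P10 (38 MB) → memory block 4 (remaining 3 MB)
P11 (33 MB) → memory block 3 (remaining 23 MB)
P12 (28 MB) → memory block 5 (remaining 29 MB)
P13 (38 MB) → memory block 6 (remaining 90 MB)
P14 (80 MB) → memory block 6 (remaining 10 MB)
P15 (89 MB) → memory block 7 (remaining 39 MB)

7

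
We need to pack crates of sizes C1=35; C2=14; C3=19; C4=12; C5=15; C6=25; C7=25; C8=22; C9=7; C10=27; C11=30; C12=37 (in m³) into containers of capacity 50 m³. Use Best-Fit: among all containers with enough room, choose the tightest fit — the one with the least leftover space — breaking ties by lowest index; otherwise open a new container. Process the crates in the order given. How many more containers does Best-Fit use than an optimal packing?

Best-Fit: [35,14] [19,12,15] [25,25] [22,7] [27] [30] [37] → 7 containers.
Total size 268 m³; any packing needs at least ⌈268/50⌉ = 6 containers.
An optimal packing achieves that bound: [37,12] [35,15] [30,19] [27,22] [25,25] [14,7] → 6 containers.
Excess: 7 − 6 = 1.

1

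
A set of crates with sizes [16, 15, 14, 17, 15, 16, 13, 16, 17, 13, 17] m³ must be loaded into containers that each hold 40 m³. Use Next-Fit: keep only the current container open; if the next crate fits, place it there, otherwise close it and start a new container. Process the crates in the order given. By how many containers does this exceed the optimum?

1

Next-Fit: [16,15] [14,17] [15,16] [13,16] [17,13] [17] → 6 containers.
Total size 169 m³; any packing needs at least ⌈169/40⌉ = 5 containers.
An optimal packing achieves that bound: [17,17] [17,16] [16,16] [15,15] [14,13,13] → 5 containers.
Excess: 6 − 5 = 1.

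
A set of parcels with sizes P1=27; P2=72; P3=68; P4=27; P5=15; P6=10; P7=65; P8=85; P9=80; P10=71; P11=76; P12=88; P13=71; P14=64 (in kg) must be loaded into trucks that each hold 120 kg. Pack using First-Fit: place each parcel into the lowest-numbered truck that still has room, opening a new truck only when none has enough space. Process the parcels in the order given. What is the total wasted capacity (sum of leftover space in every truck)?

Put P1 (27 kg) in truck 1; 93 kg remain.
Put P2 (72 kg) in truck 1; 21 kg remain.
Put P3 (68 kg) in truck 2; 52 kg remain.
Put P4 (27 kg) in truck 2; 25 kg remain.
Put P5 (15 kg) in truck 1; 6 kg remain.
Put P6 (10 kg) in truck 2; 15 kg remain.
Put P7 (65 kg) in truck 3; 55 kg remain.
Put P8 (85 kg) in truck 4; 35 kg remain.
Put P9 (80 kg) in truck 5; 40 kg remain.
Put P10 (71 kg) in truck 6; 49 kg remain.
Put P11 (76 kg) in truck 7; 44 kg remain.
Put P12 (88 kg) in truck 8; 32 kg remain.
Put P13 (71 kg) in truck 9; 49 kg remain.
Put P14 (64 kg) in truck 10; 56 kg remain.
10 trucks × 120 kg = 1200 kg; used 819 kg; unused 381 kg.

381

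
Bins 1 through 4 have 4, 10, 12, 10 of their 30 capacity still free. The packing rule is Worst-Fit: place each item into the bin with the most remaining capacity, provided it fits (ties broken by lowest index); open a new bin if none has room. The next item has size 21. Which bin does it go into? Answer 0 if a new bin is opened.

No bin has ≥ 21 free, so a new bin is opened.

0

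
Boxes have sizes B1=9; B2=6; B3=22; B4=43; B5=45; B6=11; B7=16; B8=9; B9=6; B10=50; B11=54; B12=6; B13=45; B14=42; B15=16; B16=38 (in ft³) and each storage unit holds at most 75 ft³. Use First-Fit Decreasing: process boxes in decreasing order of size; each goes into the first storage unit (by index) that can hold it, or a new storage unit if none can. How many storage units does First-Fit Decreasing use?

7

Sorted descending: 54, 50, 45, 45, 43, 42, 38, 22, 16, 16, 11, 9, 9, 6, 6, 6.
storage unit 1: place 54 ft³, 21 ft³ left
storage unit 2: place 50 ft³, 25 ft³ left
storage unit 3: place 45 ft³, 30 ft³ left
storage unit 4: place 45 ft³, 30 ft³ left
storage unit 5: place 43 ft³, 32 ft³ left
storage unit 6: place 42 ft³, 33 ft³ left
storage unit 7: place 38 ft³, 37 ft³ left
storage unit 2: place 22 ft³, 3 ft³ left
storage unit 1: place 16 ft³, 5 ft³ left
storage unit 3: place 16 ft³, 14 ft³ left
storage unit 3: place 11 ft³, 3 ft³ left
storage unit 4: place 9 ft³, 21 ft³ left
storage unit 4: place 9 ft³, 12 ft³ left
storage unit 4: place 6 ft³, 6 ft³ left
storage unit 4: place 6 ft³, 0 ft³ left
storage unit 5: place 6 ft³, 26 ft³ left
Final storage units: [54,16] [50,22] [45,16,11] [45,9,9,6,6] [43,6] [42] [38].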